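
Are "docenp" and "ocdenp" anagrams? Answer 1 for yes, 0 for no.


Strings: "docenp", "ocdenp"
Sorted first:  cdenop
Sorted second: cdenop
Sorted forms match => anagrams

1


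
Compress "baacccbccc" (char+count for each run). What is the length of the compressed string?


Input: baacccbccc
Runs:
  'b' x 1 => "b1"
  'a' x 2 => "a2"
  'c' x 3 => "c3"
  'b' x 1 => "b1"
  'c' x 3 => "c3"
Compressed: "b1a2c3b1c3"
Compressed length: 10

10


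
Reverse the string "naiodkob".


Input: naiodkob
Reading characters right to left:
  Position 7: 'b'
  Position 6: 'o'
  Position 5: 'k'
  Position 4: 'd'
  Position 3: 'o'
  Position 2: 'i'
  Position 1: 'a'
  Position 0: 'n'
Reversed: bokdoian

bokdoian


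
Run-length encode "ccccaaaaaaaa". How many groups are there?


Input: ccccaaaaaaaa
Scanning for consecutive runs:
  Group 1: 'c' x 4 (positions 0-3)
  Group 2: 'a' x 8 (positions 4-11)
Total groups: 2

2


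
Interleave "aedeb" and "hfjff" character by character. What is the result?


Interleaving "aedeb" and "hfjff":
  Position 0: 'a' from first, 'h' from second => "ah"
  Position 1: 'e' from first, 'f' from second => "ef"
  Position 2: 'd' from first, 'j' from second => "dj"
  Position 3: 'e' from first, 'f' from second => "ef"
  Position 4: 'b' from first, 'f' from second => "bf"
Result: ahefdjefbf

ahefdjefbf


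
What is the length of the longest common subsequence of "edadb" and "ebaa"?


LCS of "edadb" and "ebaa"
DP table:
           e    b    a    a
      0    0    0    0    0
  e   0    1    1    1    1
  d   0    1    1    1    1
  a   0    1    1    2    2
  d   0    1    1    2    2
  b   0    1    2    2    2
LCS length = dp[5][4] = 2

2


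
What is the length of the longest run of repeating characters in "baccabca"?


Input: "baccabca"
Scanning for longest run:
  Position 1 ('a'): new char, reset run to 1
  Position 2 ('c'): new char, reset run to 1
  Position 3 ('c'): continues run of 'c', length=2
  Position 4 ('a'): new char, reset run to 1
  Position 5 ('b'): new char, reset run to 1
  Position 6 ('c'): new char, reset run to 1
  Position 7 ('a'): new char, reset run to 1
Longest run: 'c' with length 2

2


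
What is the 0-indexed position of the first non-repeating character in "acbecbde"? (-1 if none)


Input: acbecbde
Character frequencies:
  'a': 1
  'b': 2
  'c': 2
  'd': 1
  'e': 2
Scanning left to right for freq == 1:
  Position 0 ('a'): unique! => answer = 0

0


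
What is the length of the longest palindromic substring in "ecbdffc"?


Input: "ecbdffc"
Checking substrings for palindromes:
  [4:6] "ff" (len 2) => palindrome
Longest palindromic substring: "ff" with length 2

2


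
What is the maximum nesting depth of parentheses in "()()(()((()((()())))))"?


Input: "()()(()((()((()())))))"
Tracking depth:
  Position 0 '(': depth becomes 1
  Position 1 ')': depth becomes 0
  Position 2 '(': depth becomes 1
  Position 3 ')': depth becomes 0
  Position 4 '(': depth becomes 1
  Position 5 '(': depth becomes 2
  Position 6 ')': depth becomes 1
  Position 7 '(': depth becomes 2
  Position 8 '(': depth becomes 3
  Position 9 '(': depth becomes 4
  Position 10 ')': depth becomes 3
  Position 11 '(': depth becomes 4
  Position 12 '(': depth becomes 5
  Position 13 '(': depth becomes 6
  Position 14 ')': depth becomes 5
  Position 15 '(': depth becomes 6
  Position 16 ')': depth becomes 5
  Position 17 ')': depth becomes 4
  Position 18 ')': depth becomes 3
  Position 19 ')': depth becomes 2
  Position 20 ')': depth becomes 1
  Position 21 ')': depth becomes 0
Maximum depth reached: 6

6


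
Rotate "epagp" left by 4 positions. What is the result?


Input: "epagp", rotate left by 4
First 4 characters: "epag"
Remaining characters: "p"
Concatenate remaining + first: "p" + "epag" = "pepag"

pepag


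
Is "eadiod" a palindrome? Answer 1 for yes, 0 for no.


Input: eadiod
Reversed: doidae
  Compare pos 0 ('e') with pos 5 ('d'): MISMATCH
  Compare pos 1 ('a') with pos 4 ('o'): MISMATCH
  Compare pos 2 ('d') with pos 3 ('i'): MISMATCH
Result: not a palindrome

0


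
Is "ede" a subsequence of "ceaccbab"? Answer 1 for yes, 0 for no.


Check if "ede" is a subsequence of "ceaccbab"
Greedy scan:
  Position 0 ('c'): no match needed
  Position 1 ('e'): matches sub[0] = 'e'
  Position 2 ('a'): no match needed
  Position 3 ('c'): no match needed
  Position 4 ('c'): no match needed
  Position 5 ('b'): no match needed
  Position 6 ('a'): no match needed
  Position 7 ('b'): no match needed
Only matched 1/3 characters => not a subsequence

0


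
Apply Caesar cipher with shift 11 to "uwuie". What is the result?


Caesar cipher: shift "uwuie" by 11
  'u' (pos 20) + 11 = pos 5 = 'f'
  'w' (pos 22) + 11 = pos 7 = 'h'
  'u' (pos 20) + 11 = pos 5 = 'f'
  'i' (pos 8) + 11 = pos 19 = 't'
  'e' (pos 4) + 11 = pos 15 = 'p'
Result: fhftp

fhftp


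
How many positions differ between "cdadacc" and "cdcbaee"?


Comparing "cdadacc" and "cdcbaee" position by position:
  Position 0: 'c' vs 'c' => same
  Position 1: 'd' vs 'd' => same
  Position 2: 'a' vs 'c' => DIFFER
  Position 3: 'd' vs 'b' => DIFFER
  Position 4: 'a' vs 'a' => same
  Position 5: 'c' vs 'e' => DIFFER
  Position 6: 'c' vs 'e' => DIFFER
Positions that differ: 4

4


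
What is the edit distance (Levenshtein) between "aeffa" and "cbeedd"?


Computing edit distance: "aeffa" -> "cbeedd"
DP table:
           c    b    e    e    d    d
      0    1    2    3    4    5    6
  a   1    1    2    3    4    5    6
  e   2    2    2    2    3    4    5
  f   3    3    3    3    3    4    5
  f   4    4    4    4    4    4    5
  a   5    5    5    5    5    5    5
Edit distance = dp[5][6] = 5

5


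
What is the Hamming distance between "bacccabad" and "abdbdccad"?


Comparing "bacccabad" and "abdbdccad" position by position:
  Position 0: 'b' vs 'a' => differ
  Position 1: 'a' vs 'b' => differ
  Position 2: 'c' vs 'd' => differ
  Position 3: 'c' vs 'b' => differ
  Position 4: 'c' vs 'd' => differ
  Position 5: 'a' vs 'c' => differ
  Position 6: 'b' vs 'c' => differ
  Position 7: 'a' vs 'a' => same
  Position 8: 'd' vs 'd' => same
Total differences (Hamming distance): 7

7


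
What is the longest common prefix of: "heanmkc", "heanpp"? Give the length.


Words: heanmkc, heanpp
  Position 0: all 'h' => match
  Position 1: all 'e' => match
  Position 2: all 'a' => match
  Position 3: all 'n' => match
  Position 4: ('m', 'p') => mismatch, stop
LCP = "hean" (length 4)

4


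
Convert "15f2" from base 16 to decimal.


Input: "15f2" in base 16
Positional expansion:
  Digit '1' (value 1) x 16^3 = 4096
  Digit '5' (value 5) x 16^2 = 1280
  Digit 'f' (value 15) x 16^1 = 240
  Digit '2' (value 2) x 16^0 = 2
Sum = 5618

5618


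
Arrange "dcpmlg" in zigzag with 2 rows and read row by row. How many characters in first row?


Zigzag "dcpmlg" into 2 rows:
Placing characters:
  'd' => row 0
  'c' => row 1
  'p' => row 0
  'm' => row 1
  'l' => row 0
  'g' => row 1
Rows:
  Row 0: "dpl"
  Row 1: "cmg"
First row length: 3

3


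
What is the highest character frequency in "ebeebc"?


Input: ebeebc
Character counts:
  'b': 2
  'c': 1
  'e': 3
Maximum frequency: 3

3


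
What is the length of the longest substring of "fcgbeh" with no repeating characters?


Input: "fcgbeh"
Sliding window (track last position of each char):
  Position 0 ('f'): window [0,0] length 1 -- new best
  Position 1 ('c'): window [0,1] length 2 -- new best
  Position 2 ('g'): window [0,2] length 3 -- new best
  Position 3 ('b'): window [0,3] length 4 -- new best
  Position 4 ('e'): window [0,4] length 5 -- new best
  Position 5 ('h'): window [0,5] length 6 -- new best
Longest substring with no repeats: "fcgbeh" with length 6

6


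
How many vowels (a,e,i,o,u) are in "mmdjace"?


Input: mmdjace
Checking each character:
  'm' at position 0: consonant
  'm' at position 1: consonant
  'd' at position 2: consonant
  'j' at position 3: consonant
  'a' at position 4: vowel (running total: 1)
  'c' at position 5: consonant
  'e' at position 6: vowel (running total: 2)
Total vowels: 2

2


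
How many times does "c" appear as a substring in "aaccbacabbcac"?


Searching for "c" in "aaccbacabbcac"
Scanning each position:
  Position 0: "a" => no
  Position 1: "a" => no
  Position 2: "c" => MATCH
  Position 3: "c" => MATCH
  Position 4: "b" => no
  Position 5: "a" => no
  Position 6: "c" => MATCH
  Position 7: "a" => no
  Position 8: "b" => no
  Position 9: "b" => no
  Position 10: "c" => MATCH
  Position 11: "a" => no
  Position 12: "c" => MATCH
Total occurrences: 5

5


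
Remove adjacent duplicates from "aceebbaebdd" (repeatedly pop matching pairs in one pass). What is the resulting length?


Input: aceebbaebdd
Stack-based adjacent duplicate removal:
  Read 'a': push. Stack: a
  Read 'c': push. Stack: ac
  Read 'e': push. Stack: ace
  Read 'e': matches stack top 'e' => pop. Stack: ac
  Read 'b': push. Stack: acb
  Read 'b': matches stack top 'b' => pop. Stack: ac
  Read 'a': push. Stack: aca
  Read 'e': push. Stack: acae
  Read 'b': push. Stack: acaeb
  Read 'd': push. Stack: acaebd
  Read 'd': matches stack top 'd' => pop. Stack: acaeb
Final stack: "acaeb" (length 5)

5


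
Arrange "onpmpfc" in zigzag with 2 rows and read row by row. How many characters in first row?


Zigzag "onpmpfc" into 2 rows:
Placing characters:
  'o' => row 0
  'n' => row 1
  'p' => row 0
  'm' => row 1
  'p' => row 0
  'f' => row 1
  'c' => row 0
Rows:
  Row 0: "oppc"
  Row 1: "nmf"
First row length: 4

4


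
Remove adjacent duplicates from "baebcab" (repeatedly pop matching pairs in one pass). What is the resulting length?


Input: baebcab
Stack-based adjacent duplicate removal:
  Read 'b': push. Stack: b
  Read 'a': push. Stack: ba
  Read 'e': push. Stack: bae
  Read 'b': push. Stack: baeb
  Read 'c': push. Stack: baebc
  Read 'a': push. Stack: baebca
  Read 'b': push. Stack: baebcab
Final stack: "baebcab" (length 7)

7


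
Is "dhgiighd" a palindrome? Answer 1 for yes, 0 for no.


Input: dhgiighd
Reversed: dhgiighd
  Compare pos 0 ('d') with pos 7 ('d'): match
  Compare pos 1 ('h') with pos 6 ('h'): match
  Compare pos 2 ('g') with pos 5 ('g'): match
  Compare pos 3 ('i') with pos 4 ('i'): match
Result: palindrome

1


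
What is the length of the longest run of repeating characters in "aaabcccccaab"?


Input: "aaabcccccaab"
Scanning for longest run:
  Position 1 ('a'): continues run of 'a', length=2
  Position 2 ('a'): continues run of 'a', length=3
  Position 3 ('b'): new char, reset run to 1
  Position 4 ('c'): new char, reset run to 1
  Position 5 ('c'): continues run of 'c', length=2
  Position 6 ('c'): continues run of 'c', length=3
  Position 7 ('c'): continues run of 'c', length=4
  Position 8 ('c'): continues run of 'c', length=5
  Position 9 ('a'): new char, reset run to 1
  Position 10 ('a'): continues run of 'a', length=2
  Position 11 ('b'): new char, reset run to 1
Longest run: 'c' with length 5

5


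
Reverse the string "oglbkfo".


Input: oglbkfo
Reading characters right to left:
  Position 6: 'o'
  Position 5: 'f'
  Position 4: 'k'
  Position 3: 'b'
  Position 2: 'l'
  Position 1: 'g'
  Position 0: 'o'
Reversed: ofkblgo

ofkblgo


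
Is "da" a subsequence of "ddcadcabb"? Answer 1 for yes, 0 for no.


Check if "da" is a subsequence of "ddcadcabb"
Greedy scan:
  Position 0 ('d'): matches sub[0] = 'd'
  Position 1 ('d'): no match needed
  Position 2 ('c'): no match needed
  Position 3 ('a'): matches sub[1] = 'a'
  Position 4 ('d'): no match needed
  Position 5 ('c'): no match needed
  Position 6 ('a'): no match needed
  Position 7 ('b'): no match needed
  Position 8 ('b'): no match needed
All 2 characters matched => is a subsequence

1


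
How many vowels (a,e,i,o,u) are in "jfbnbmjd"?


Input: jfbnbmjd
Checking each character:
  'j' at position 0: consonant
  'f' at position 1: consonant
  'b' at position 2: consonant
  'n' at position 3: consonant
  'b' at position 4: consonant
  'm' at position 5: consonant
  'j' at position 6: consonant
  'd' at position 7: consonant
Total vowels: 0

0


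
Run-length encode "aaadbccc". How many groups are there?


Input: aaadbccc
Scanning for consecutive runs:
  Group 1: 'a' x 3 (positions 0-2)
  Group 2: 'd' x 1 (positions 3-3)
  Group 3: 'b' x 1 (positions 4-4)
  Group 4: 'c' x 3 (positions 5-7)
Total groups: 4

4


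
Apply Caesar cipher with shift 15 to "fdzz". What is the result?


Caesar cipher: shift "fdzz" by 15
  'f' (pos 5) + 15 = pos 20 = 'u'
  'd' (pos 3) + 15 = pos 18 = 's'
  'z' (pos 25) + 15 = pos 14 = 'o'
  'z' (pos 25) + 15 = pos 14 = 'o'
Result: usoo

usoo


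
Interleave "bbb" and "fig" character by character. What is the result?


Interleaving "bbb" and "fig":
  Position 0: 'b' from first, 'f' from second => "bf"
  Position 1: 'b' from first, 'i' from second => "bi"
  Position 2: 'b' from first, 'g' from second => "bg"
Result: bfbibg

bfbibg


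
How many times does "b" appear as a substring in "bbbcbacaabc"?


Searching for "b" in "bbbcbacaabc"
Scanning each position:
  Position 0: "b" => MATCH
  Position 1: "b" => MATCH
  Position 2: "b" => MATCH
  Position 3: "c" => no
  Position 4: "b" => MATCH
  Position 5: "a" => no
  Position 6: "c" => no
  Position 7: "a" => no
  Position 8: "a" => no
  Position 9: "b" => MATCH
  Position 10: "c" => no
Total occurrences: 5

5


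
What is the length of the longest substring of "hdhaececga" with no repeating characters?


Input: "hdhaececga"
Sliding window (track last position of each char):
  Position 0 ('h'): window [0,0] length 1 -- new best
  Position 1 ('d'): window [0,1] length 2 -- new best
  Position 2 ('h'): repeat (last at 0), move window start to 1
  Position 2 ('h'): window [1,2] length 2
  Position 3 ('a'): window [1,3] length 3 -- new best
  Position 4 ('e'): window [1,4] length 4 -- new best
  Position 5 ('c'): window [1,5] length 5 -- new best
  Position 6 ('e'): repeat (last at 4), move window start to 5
  Position 6 ('e'): window [5,6] length 2
  Position 7 ('c'): repeat (last at 5), move window start to 6
  Position 7 ('c'): window [6,7] length 2
  Position 8 ('g'): window [6,8] length 3
  Position 9 ('a'): window [6,9] length 4
Longest substring with no repeats: "dhaec" with length 5

5


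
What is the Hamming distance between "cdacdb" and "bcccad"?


Comparing "cdacdb" and "bcccad" position by position:
  Position 0: 'c' vs 'b' => differ
  Position 1: 'd' vs 'c' => differ
  Position 2: 'a' vs 'c' => differ
  Position 3: 'c' vs 'c' => same
  Position 4: 'd' vs 'a' => differ
  Position 5: 'b' vs 'd' => differ
Total differences (Hamming distance): 5

5


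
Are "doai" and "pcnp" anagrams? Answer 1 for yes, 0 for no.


Strings: "doai", "pcnp"
Sorted first:  adio
Sorted second: cnpp
Differ at position 0: 'a' vs 'c' => not anagrams

0


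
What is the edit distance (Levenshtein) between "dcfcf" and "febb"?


Computing edit distance: "dcfcf" -> "febb"
DP table:
           f    e    b    b
      0    1    2    3    4
  d   1    1    2    3    4
  c   2    2    2    3    4
  f   3    2    3    3    4
  c   4    3    3    4    4
  f   5    4    4    4    5
Edit distance = dp[5][4] = 5

5


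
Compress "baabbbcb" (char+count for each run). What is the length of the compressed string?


Input: baabbbcb
Runs:
  'b' x 1 => "b1"
  'a' x 2 => "a2"
  'b' x 3 => "b3"
  'c' x 1 => "c1"
  'b' x 1 => "b1"
Compressed: "b1a2b3c1b1"
Compressed length: 10

10


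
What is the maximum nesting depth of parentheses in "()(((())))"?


Input: "()(((())))"
Tracking depth:
  Position 0 '(': depth becomes 1
  Position 1 ')': depth becomes 0
  Position 2 '(': depth becomes 1
  Position 3 '(': depth becomes 2
  Position 4 '(': depth becomes 3
  Position 5 '(': depth becomes 4
  Position 6 ')': depth becomes 3
  Position 7 ')': depth becomes 2
  Position 8 ')': depth becomes 1
  Position 9 ')': depth becomes 0
Maximum depth reached: 4

4


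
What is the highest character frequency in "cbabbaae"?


Input: cbabbaae
Character counts:
  'a': 3
  'b': 3
  'c': 1
  'e': 1
Maximum frequency: 3

3


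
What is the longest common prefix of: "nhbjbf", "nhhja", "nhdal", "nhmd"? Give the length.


Words: nhbjbf, nhhja, nhdal, nhmd
  Position 0: all 'n' => match
  Position 1: all 'h' => match
  Position 2: ('b', 'h', 'd', 'm') => mismatch, stop
LCP = "nh" (length 2)

2


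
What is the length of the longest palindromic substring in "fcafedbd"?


Input: "fcafedbd"
Checking substrings for palindromes:
  [5:8] "dbd" (len 3) => palindrome
Longest palindromic substring: "dbd" with length 3

3


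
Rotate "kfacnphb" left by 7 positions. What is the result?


Input: "kfacnphb", rotate left by 7
First 7 characters: "kfacnph"
Remaining characters: "b"
Concatenate remaining + first: "b" + "kfacnph" = "bkfacnph"

bkfacnph


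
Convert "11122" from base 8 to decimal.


Input: "11122" in base 8
Positional expansion:
  Digit '1' (value 1) x 8^4 = 4096
  Digit '1' (value 1) x 8^3 = 512
  Digit '1' (value 1) x 8^2 = 64
  Digit '2' (value 2) x 8^1 = 16
  Digit '2' (value 2) x 8^0 = 2
Sum = 4690

4690


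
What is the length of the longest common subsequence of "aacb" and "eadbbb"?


LCS of "aacb" and "eadbbb"
DP table:
           e    a    d    b    b    b
      0    0    0    0    0    0    0
  a   0    0    1    1    1    1    1
  a   0    0    1    1    1    1    1
  c   0    0    1    1    1    1    1
  b   0    0    1    1    2    2    2
LCS length = dp[4][6] = 2

2


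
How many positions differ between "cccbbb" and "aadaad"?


Comparing "cccbbb" and "aadaad" position by position:
  Position 0: 'c' vs 'a' => DIFFER
  Position 1: 'c' vs 'a' => DIFFER
  Position 2: 'c' vs 'd' => DIFFER
  Position 3: 'b' vs 'a' => DIFFER
  Position 4: 'b' vs 'a' => DIFFER
  Position 5: 'b' vs 'd' => DIFFER
Positions that differ: 6

6


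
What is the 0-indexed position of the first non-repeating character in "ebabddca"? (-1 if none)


Input: ebabddca
Character frequencies:
  'a': 2
  'b': 2
  'c': 1
  'd': 2
  'e': 1
Scanning left to right for freq == 1:
  Position 0 ('e'): unique! => answer = 0

0


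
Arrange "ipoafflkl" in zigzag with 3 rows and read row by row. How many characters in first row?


Zigzag "ipoafflkl" into 3 rows:
Placing characters:
  'i' => row 0
  'p' => row 1
  'o' => row 2
  'a' => row 1
  'f' => row 0
  'f' => row 1
  'l' => row 2
  'k' => row 1
  'l' => row 0
Rows:
  Row 0: "ifl"
  Row 1: "pafk"
  Row 2: "ol"
First row length: 3

3


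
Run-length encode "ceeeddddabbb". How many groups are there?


Input: ceeeddddabbb
Scanning for consecutive runs:
  Group 1: 'c' x 1 (positions 0-0)
  Group 2: 'e' x 3 (positions 1-3)
  Group 3: 'd' x 4 (positions 4-7)
  Group 4: 'a' x 1 (positions 8-8)
  Group 5: 'b' x 3 (positions 9-11)
Total groups: 5

5


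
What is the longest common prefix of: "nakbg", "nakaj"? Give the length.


Words: nakbg, nakaj
  Position 0: all 'n' => match
  Position 1: all 'a' => match
  Position 2: all 'k' => match
  Position 3: ('b', 'a') => mismatch, stop
LCP = "nak" (length 3)

3


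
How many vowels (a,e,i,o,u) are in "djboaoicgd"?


Input: djboaoicgd
Checking each character:
  'd' at position 0: consonant
  'j' at position 1: consonant
  'b' at position 2: consonant
  'o' at position 3: vowel (running total: 1)
  'a' at position 4: vowel (running total: 2)
  'o' at position 5: vowel (running total: 3)
  'i' at position 6: vowel (running total: 4)
  'c' at position 7: consonant
  'g' at position 8: consonant
  'd' at position 9: consonant
Total vowels: 4

4


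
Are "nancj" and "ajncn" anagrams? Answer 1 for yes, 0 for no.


Strings: "nancj", "ajncn"
Sorted first:  acjnn
Sorted second: acjnn
Sorted forms match => anagrams

1


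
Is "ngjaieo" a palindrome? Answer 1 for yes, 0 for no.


Input: ngjaieo
Reversed: oeiajgn
  Compare pos 0 ('n') with pos 6 ('o'): MISMATCH
  Compare pos 1 ('g') with pos 5 ('e'): MISMATCH
  Compare pos 2 ('j') with pos 4 ('i'): MISMATCH
Result: not a palindrome

0


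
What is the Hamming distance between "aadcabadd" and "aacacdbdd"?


Comparing "aadcabadd" and "aacacdbdd" position by position:
  Position 0: 'a' vs 'a' => same
  Position 1: 'a' vs 'a' => same
  Position 2: 'd' vs 'c' => differ
  Position 3: 'c' vs 'a' => differ
  Position 4: 'a' vs 'c' => differ
  Position 5: 'b' vs 'd' => differ
  Position 6: 'a' vs 'b' => differ
  Position 7: 'd' vs 'd' => same
  Position 8: 'd' vs 'd' => same
Total differences (Hamming distance): 5

5


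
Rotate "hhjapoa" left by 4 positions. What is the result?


Input: "hhjapoa", rotate left by 4
First 4 characters: "hhja"
Remaining characters: "poa"
Concatenate remaining + first: "poa" + "hhja" = "poahhja"

poahhja


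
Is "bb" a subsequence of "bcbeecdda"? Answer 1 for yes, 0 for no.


Check if "bb" is a subsequence of "bcbeecdda"
Greedy scan:
  Position 0 ('b'): matches sub[0] = 'b'
  Position 1 ('c'): no match needed
  Position 2 ('b'): matches sub[1] = 'b'
  Position 3 ('e'): no match needed
  Position 4 ('e'): no match needed
  Position 5 ('c'): no match needed
  Position 6 ('d'): no match needed
  Position 7 ('d'): no match needed
  Position 8 ('a'): no match needed
All 2 characters matched => is a subsequence

1


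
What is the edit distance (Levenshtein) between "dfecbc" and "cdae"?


Computing edit distance: "dfecbc" -> "cdae"
DP table:
           c    d    a    e
      0    1    2    3    4
  d   1    1    1    2    3
  f   2    2    2    2    3
  e   3    3    3    3    2
  c   4    3    4    4    3
  b   5    4    4    5    4
  c   6    5    5    5    5
Edit distance = dp[6][4] = 5

5


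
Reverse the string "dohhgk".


Input: dohhgk
Reading characters right to left:
  Position 5: 'k'
  Position 4: 'g'
  Position 3: 'h'
  Position 2: 'h'
  Position 1: 'o'
  Position 0: 'd'
Reversed: kghhod

kghhod


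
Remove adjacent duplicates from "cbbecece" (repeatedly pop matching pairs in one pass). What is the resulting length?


Input: cbbecece
Stack-based adjacent duplicate removal:
  Read 'c': push. Stack: c
  Read 'b': push. Stack: cb
  Read 'b': matches stack top 'b' => pop. Stack: c
  Read 'e': push. Stack: ce
  Read 'c': push. Stack: cec
  Read 'e': push. Stack: cece
  Read 'c': push. Stack: cecec
  Read 'e': push. Stack: cecece
Final stack: "cecece" (length 6)

6


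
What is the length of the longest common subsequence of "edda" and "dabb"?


LCS of "edda" and "dabb"
DP table:
           d    a    b    b
      0    0    0    0    0
  e   0    0    0    0    0
  d   0    1    1    1    1
  d   0    1    1    1    1
  a   0    1    2    2    2
LCS length = dp[4][4] = 2

2


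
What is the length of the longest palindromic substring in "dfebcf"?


Input: "dfebcf"
Checking substrings for palindromes:
  No multi-char palindromic substrings found
Longest palindromic substring: "d" with length 1

1


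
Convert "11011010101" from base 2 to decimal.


Input: "11011010101" in base 2
Positional expansion:
  Digit '1' (value 1) x 2^10 = 1024
  Digit '1' (value 1) x 2^9 = 512
  Digit '0' (value 0) x 2^8 = 0
  Digit '1' (value 1) x 2^7 = 128
  Digit '1' (value 1) x 2^6 = 64
  Digit '0' (value 0) x 2^5 = 0
  Digit '1' (value 1) x 2^4 = 16
  Digit '0' (value 0) x 2^3 = 0
  Digit '1' (value 1) x 2^2 = 4
  Digit '0' (value 0) x 2^1 = 0
  Digit '1' (value 1) x 2^0 = 1
Sum = 1749

1749


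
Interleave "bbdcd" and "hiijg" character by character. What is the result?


Interleaving "bbdcd" and "hiijg":
  Position 0: 'b' from first, 'h' from second => "bh"
  Position 1: 'b' from first, 'i' from second => "bi"
  Position 2: 'd' from first, 'i' from second => "di"
  Position 3: 'c' from first, 'j' from second => "cj"
  Position 4: 'd' from first, 'g' from second => "dg"
Result: bhbidicjdg

bhbidicjdg


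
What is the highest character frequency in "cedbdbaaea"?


Input: cedbdbaaea
Character counts:
  'a': 3
  'b': 2
  'c': 1
  'd': 2
  'e': 2
Maximum frequency: 3

3


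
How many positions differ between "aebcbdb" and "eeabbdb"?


Comparing "aebcbdb" and "eeabbdb" position by position:
  Position 0: 'a' vs 'e' => DIFFER
  Position 1: 'e' vs 'e' => same
  Position 2: 'b' vs 'a' => DIFFER
  Position 3: 'c' vs 'b' => DIFFER
  Position 4: 'b' vs 'b' => same
  Position 5: 'd' vs 'd' => same
  Position 6: 'b' vs 'b' => same
Positions that differ: 3

3


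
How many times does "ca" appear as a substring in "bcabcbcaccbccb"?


Searching for "ca" in "bcabcbcaccbccb"
Scanning each position:
  Position 0: "bc" => no
  Position 1: "ca" => MATCH
  Position 2: "ab" => no
  Position 3: "bc" => no
  Position 4: "cb" => no
  Position 5: "bc" => no
  Position 6: "ca" => MATCH
  Position 7: "ac" => no
  Position 8: "cc" => no
  Position 9: "cb" => no
  Position 10: "bc" => no
  Position 11: "cc" => no
  Position 12: "cb" => no
Total occurrences: 2

2


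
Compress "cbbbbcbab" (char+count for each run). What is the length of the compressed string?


Input: cbbbbcbab
Runs:
  'c' x 1 => "c1"
  'b' x 4 => "b4"
  'c' x 1 => "c1"
  'b' x 1 => "b1"
  'a' x 1 => "a1"
  'b' x 1 => "b1"
Compressed: "c1b4c1b1a1b1"
Compressed length: 12

12


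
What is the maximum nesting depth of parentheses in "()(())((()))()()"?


Input: "()(())((()))()()"
Tracking depth:
  Position 0 '(': depth becomes 1
  Position 1 ')': depth becomes 0
  Position 2 '(': depth becomes 1
  Position 3 '(': depth becomes 2
  Position 4 ')': depth becomes 1
  Position 5 ')': depth becomes 0
  Position 6 '(': depth becomes 1
  Position 7 '(': depth becomes 2
  Position 8 '(': depth becomes 3
  Position 9 ')': depth becomes 2
  Position 10 ')': depth becomes 1
  Position 11 ')': depth becomes 0
  Position 12 '(': depth becomes 1
  Position 13 ')': depth becomes 0
  Position 14 '(': depth becomes 1
  Position 15 ')': depth becomes 0
Maximum depth reached: 3

3


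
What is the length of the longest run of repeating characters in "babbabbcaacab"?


Input: "babbabbcaacab"
Scanning for longest run:
  Position 1 ('a'): new char, reset run to 1
  Position 2 ('b'): new char, reset run to 1
  Position 3 ('b'): continues run of 'b', length=2
  Position 4 ('a'): new char, reset run to 1
  Position 5 ('b'): new char, reset run to 1
  Position 6 ('b'): continues run of 'b', length=2
  Position 7 ('c'): new char, reset run to 1
  Position 8 ('a'): new char, reset run to 1
  Position 9 ('a'): continues run of 'a', length=2
  Position 10 ('c'): new char, reset run to 1
  Position 11 ('a'): new char, reset run to 1
  Position 12 ('b'): new char, reset run to 1
Longest run: 'b' with length 2

2


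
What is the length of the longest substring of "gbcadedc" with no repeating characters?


Input: "gbcadedc"
Sliding window (track last position of each char):
  Position 0 ('g'): window [0,0] length 1 -- new best
  Position 1 ('b'): window [0,1] length 2 -- new best
  Position 2 ('c'): window [0,2] length 3 -- new best
  Position 3 ('a'): window [0,3] length 4 -- new best
  Position 4 ('d'): window [0,4] length 5 -- new best
  Position 5 ('e'): window [0,5] length 6 -- new best
  Position 6 ('d'): repeat (last at 4), move window start to 5
  Position 6 ('d'): window [5,6] length 2
  Position 7 ('c'): window [5,7] length 3
Longest substring with no repeats: "gbcade" with length 6

6


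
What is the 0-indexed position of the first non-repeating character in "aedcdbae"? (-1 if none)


Input: aedcdbae
Character frequencies:
  'a': 2
  'b': 1
  'c': 1
  'd': 2
  'e': 2
Scanning left to right for freq == 1:
  Position 0 ('a'): freq=2, skip
  Position 1 ('e'): freq=2, skip
  Position 2 ('d'): freq=2, skip
  Position 3 ('c'): unique! => answer = 3

3


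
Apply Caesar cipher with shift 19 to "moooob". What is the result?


Caesar cipher: shift "moooob" by 19
  'm' (pos 12) + 19 = pos 5 = 'f'
  'o' (pos 14) + 19 = pos 7 = 'h'
  'o' (pos 14) + 19 = pos 7 = 'h'
  'o' (pos 14) + 19 = pos 7 = 'h'
  'o' (pos 14) + 19 = pos 7 = 'h'
  'b' (pos 1) + 19 = pos 20 = 'u'
Result: fhhhhu

fhhhhu


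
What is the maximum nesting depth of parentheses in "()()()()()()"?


Input: "()()()()()()"
Tracking depth:
  Position 0 '(': depth becomes 1
  Position 1 ')': depth becomes 0
  Position 2 '(': depth becomes 1
  Position 3 ')': depth becomes 0
  Position 4 '(': depth becomes 1
  Position 5 ')': depth becomes 0
  Position 6 '(': depth becomes 1
  Position 7 ')': depth becomes 0
  Position 8 '(': depth becomes 1
  Position 9 ')': depth becomes 0
  Position 10 '(': depth becomes 1
  Position 11 ')': depth becomes 0
Maximum depth reached: 1

1


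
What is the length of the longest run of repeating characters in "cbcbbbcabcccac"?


Input: "cbcbbbcabcccac"
Scanning for longest run:
  Position 1 ('b'): new char, reset run to 1
  Position 2 ('c'): new char, reset run to 1
  Position 3 ('b'): new char, reset run to 1
  Position 4 ('b'): continues run of 'b', length=2
  Position 5 ('b'): continues run of 'b', length=3
  Position 6 ('c'): new char, reset run to 1
  Position 7 ('a'): new char, reset run to 1
  Position 8 ('b'): new char, reset run to 1
  Position 9 ('c'): new char, reset run to 1
  Position 10 ('c'): continues run of 'c', length=2
  Position 11 ('c'): continues run of 'c', length=3
  Position 12 ('a'): new char, reset run to 1
  Position 13 ('c'): new char, reset run to 1
Longest run: 'b' with length 3

3


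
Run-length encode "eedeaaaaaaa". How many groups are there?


Input: eedeaaaaaaa
Scanning for consecutive runs:
  Group 1: 'e' x 2 (positions 0-1)
  Group 2: 'd' x 1 (positions 2-2)
  Group 3: 'e' x 1 (positions 3-3)
  Group 4: 'a' x 7 (positions 4-10)
Total groups: 4

4


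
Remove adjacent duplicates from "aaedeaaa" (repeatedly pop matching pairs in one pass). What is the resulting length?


Input: aaedeaaa
Stack-based adjacent duplicate removal:
  Read 'a': push. Stack: a
  Read 'a': matches stack top 'a' => pop. Stack: (empty)
  Read 'e': push. Stack: e
  Read 'd': push. Stack: ed
  Read 'e': push. Stack: ede
  Read 'a': push. Stack: edea
  Read 'a': matches stack top 'a' => pop. Stack: ede
  Read 'a': push. Stack: edea
Final stack: "edea" (length 4)

4


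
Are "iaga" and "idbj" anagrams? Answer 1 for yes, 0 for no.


Strings: "iaga", "idbj"
Sorted first:  aagi
Sorted second: bdij
Differ at position 0: 'a' vs 'b' => not anagrams

0


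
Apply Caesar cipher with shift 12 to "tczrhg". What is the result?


Caesar cipher: shift "tczrhg" by 12
  't' (pos 19) + 12 = pos 5 = 'f'
  'c' (pos 2) + 12 = pos 14 = 'o'
  'z' (pos 25) + 12 = pos 11 = 'l'
  'r' (pos 17) + 12 = pos 3 = 'd'
  'h' (pos 7) + 12 = pos 19 = 't'
  'g' (pos 6) + 12 = pos 18 = 's'
Result: foldts

foldts


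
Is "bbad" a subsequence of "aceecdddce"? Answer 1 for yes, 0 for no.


Check if "bbad" is a subsequence of "aceecdddce"
Greedy scan:
  Position 0 ('a'): no match needed
  Position 1 ('c'): no match needed
  Position 2 ('e'): no match needed
  Position 3 ('e'): no match needed
  Position 4 ('c'): no match needed
  Position 5 ('d'): no match needed
  Position 6 ('d'): no match needed
  Position 7 ('d'): no match needed
  Position 8 ('c'): no match needed
  Position 9 ('e'): no match needed
Only matched 0/4 characters => not a subsequence

0


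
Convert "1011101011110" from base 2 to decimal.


Input: "1011101011110" in base 2
Positional expansion:
  Digit '1' (value 1) x 2^12 = 4096
  Digit '0' (value 0) x 2^11 = 0
  Digit '1' (value 1) x 2^10 = 1024
  Digit '1' (value 1) x 2^9 = 512
  Digit '1' (value 1) x 2^8 = 256
  Digit '0' (value 0) x 2^7 = 0
  Digit '1' (value 1) x 2^6 = 64
  Digit '0' (value 0) x 2^5 = 0
  Digit '1' (value 1) x 2^4 = 16
  Digit '1' (value 1) x 2^3 = 8
  Digit '1' (value 1) x 2^2 = 4
  Digit '1' (value 1) x 2^1 = 2
  Digit '0' (value 0) x 2^0 = 0
Sum = 5982

5982


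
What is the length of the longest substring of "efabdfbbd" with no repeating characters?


Input: "efabdfbbd"
Sliding window (track last position of each char):
  Position 0 ('e'): window [0,0] length 1 -- new best
  Position 1 ('f'): window [0,1] length 2 -- new best
  Position 2 ('a'): window [0,2] length 3 -- new best
  Position 3 ('b'): window [0,3] length 4 -- new best
  Position 4 ('d'): window [0,4] length 5 -- new best
  Position 5 ('f'): repeat (last at 1), move window start to 2
  Position 5 ('f'): window [2,5] length 4
  Position 6 ('b'): repeat (last at 3), move window start to 4
  Position 6 ('b'): window [4,6] length 3
  Position 7 ('b'): repeat (last at 6), move window start to 7
  Position 7 ('b'): window [7,7] length 1
  Position 8 ('d'): window [7,8] length 2
Longest substring with no repeats: "efabd" with length 5

5


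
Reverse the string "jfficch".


Input: jfficch
Reading characters right to left:
  Position 6: 'h'
  Position 5: 'c'
  Position 4: 'c'
  Position 3: 'i'
  Position 2: 'f'
  Position 1: 'f'
  Position 0: 'j'
Reversed: hcciffj

hcciffj


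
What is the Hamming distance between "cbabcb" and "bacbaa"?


Comparing "cbabcb" and "bacbaa" position by position:
  Position 0: 'c' vs 'b' => differ
  Position 1: 'b' vs 'a' => differ
  Position 2: 'a' vs 'c' => differ
  Position 3: 'b' vs 'b' => same
  Position 4: 'c' vs 'a' => differ
  Position 5: 'b' vs 'a' => differ
Total differences (Hamming distance): 5

5


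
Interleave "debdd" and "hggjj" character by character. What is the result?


Interleaving "debdd" and "hggjj":
  Position 0: 'd' from first, 'h' from second => "dh"
  Position 1: 'e' from first, 'g' from second => "eg"
  Position 2: 'b' from first, 'g' from second => "bg"
  Position 3: 'd' from first, 'j' from second => "dj"
  Position 4: 'd' from first, 'j' from second => "dj"
Result: dhegbgdjdj

dhegbgdjdj


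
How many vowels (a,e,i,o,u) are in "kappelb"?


Input: kappelb
Checking each character:
  'k' at position 0: consonant
  'a' at position 1: vowel (running total: 1)
  'p' at position 2: consonant
  'p' at position 3: consonant
  'e' at position 4: vowel (running total: 2)
  'l' at position 5: consonant
  'b' at position 6: consonant
Total vowels: 2

2


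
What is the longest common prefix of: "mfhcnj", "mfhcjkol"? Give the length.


Words: mfhcnj, mfhcjkol
  Position 0: all 'm' => match
  Position 1: all 'f' => match
  Position 2: all 'h' => match
  Position 3: all 'c' => match
  Position 4: ('n', 'j') => mismatch, stop
LCP = "mfhc" (length 4)

4


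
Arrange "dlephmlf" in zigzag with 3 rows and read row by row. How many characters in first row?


Zigzag "dlephmlf" into 3 rows:
Placing characters:
  'd' => row 0
  'l' => row 1
  'e' => row 2
  'p' => row 1
  'h' => row 0
  'm' => row 1
  'l' => row 2
  'f' => row 1
Rows:
  Row 0: "dh"
  Row 1: "lpmf"
  Row 2: "el"
First row length: 2

2


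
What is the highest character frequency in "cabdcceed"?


Input: cabdcceed
Character counts:
  'a': 1
  'b': 1
  'c': 3
  'd': 2
  'e': 2
Maximum frequency: 3

3


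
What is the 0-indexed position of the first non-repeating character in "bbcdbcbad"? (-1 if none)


Input: bbcdbcbad
Character frequencies:
  'a': 1
  'b': 4
  'c': 2
  'd': 2
Scanning left to right for freq == 1:
  Position 0 ('b'): freq=4, skip
  Position 1 ('b'): freq=4, skip
  Position 2 ('c'): freq=2, skip
  Position 3 ('d'): freq=2, skip
  Position 4 ('b'): freq=4, skip
  Position 5 ('c'): freq=2, skip
  Position 6 ('b'): freq=4, skip
  Position 7 ('a'): unique! => answer = 7

7


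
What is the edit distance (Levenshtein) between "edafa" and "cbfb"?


Computing edit distance: "edafa" -> "cbfb"
DP table:
           c    b    f    b
      0    1    2    3    4
  e   1    1    2    3    4
  d   2    2    2    3    4
  a   3    3    3    3    4
  f   4    4    4    3    4
  a   5    5    5    4    4
Edit distance = dp[5][4] = 4

4


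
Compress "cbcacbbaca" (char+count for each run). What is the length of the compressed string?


Input: cbcacbbaca
Runs:
  'c' x 1 => "c1"
  'b' x 1 => "b1"
  'c' x 1 => "c1"
  'a' x 1 => "a1"
  'c' x 1 => "c1"
  'b' x 2 => "b2"
  'a' x 1 => "a1"
  'c' x 1 => "c1"
  'a' x 1 => "a1"
Compressed: "c1b1c1a1c1b2a1c1a1"
Compressed length: 18

18


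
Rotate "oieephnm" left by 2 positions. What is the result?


Input: "oieephnm", rotate left by 2
First 2 characters: "oi"
Remaining characters: "eephnm"
Concatenate remaining + first: "eephnm" + "oi" = "eephnmoi"

eephnmoi


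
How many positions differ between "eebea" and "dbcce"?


Comparing "eebea" and "dbcce" position by position:
  Position 0: 'e' vs 'd' => DIFFER
  Position 1: 'e' vs 'b' => DIFFER
  Position 2: 'b' vs 'c' => DIFFER
  Position 3: 'e' vs 'c' => DIFFER
  Position 4: 'a' vs 'e' => DIFFER
Positions that differ: 5

5


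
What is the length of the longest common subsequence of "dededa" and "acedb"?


LCS of "dededa" and "acedb"
DP table:
           a    c    e    d    b
      0    0    0    0    0    0
  d   0    0    0    0    1    1
  e   0    0    0    1    1    1
  d   0    0    0    1    2    2
  e   0    0    0    1    2    2
  d   0    0    0    1    2    2
  a   0    1    1    1    2    2
LCS length = dp[6][5] = 2

2


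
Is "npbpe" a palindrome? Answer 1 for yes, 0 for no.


Input: npbpe
Reversed: epbpn
  Compare pos 0 ('n') with pos 4 ('e'): MISMATCH
  Compare pos 1 ('p') with pos 3 ('p'): match
Result: not a palindrome

0


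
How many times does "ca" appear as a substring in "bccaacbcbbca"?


Searching for "ca" in "bccaacbcbbca"
Scanning each position:
  Position 0: "bc" => no
  Position 1: "cc" => no
  Position 2: "ca" => MATCH
  Position 3: "aa" => no
  Position 4: "ac" => no
  Position 5: "cb" => no
  Position 6: "bc" => no
  Position 7: "cb" => no
  Position 8: "bb" => no
  Position 9: "bc" => no
  Position 10: "ca" => MATCH
Total occurrences: 2

2


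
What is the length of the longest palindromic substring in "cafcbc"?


Input: "cafcbc"
Checking substrings for palindromes:
  [3:6] "cbc" (len 3) => palindrome
Longest palindromic substring: "cbc" with length 3

3


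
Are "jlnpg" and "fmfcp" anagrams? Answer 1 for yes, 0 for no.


Strings: "jlnpg", "fmfcp"
Sorted first:  gjlnp
Sorted second: cffmp
Differ at position 0: 'g' vs 'c' => not anagrams

0


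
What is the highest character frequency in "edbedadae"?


Input: edbedadae
Character counts:
  'a': 2
  'b': 1
  'd': 3
  'e': 3
Maximum frequency: 3

3


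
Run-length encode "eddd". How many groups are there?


Input: eddd
Scanning for consecutive runs:
  Group 1: 'e' x 1 (positions 0-0)
  Group 2: 'd' x 3 (positions 1-3)
Total groups: 2

2


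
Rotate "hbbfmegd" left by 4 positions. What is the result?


Input: "hbbfmegd", rotate left by 4
First 4 characters: "hbbf"
Remaining characters: "megd"
Concatenate remaining + first: "megd" + "hbbf" = "megdhbbf"

megdhbbf


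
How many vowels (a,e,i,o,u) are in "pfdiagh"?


Input: pfdiagh
Checking each character:
  'p' at position 0: consonant
  'f' at position 1: consonant
  'd' at position 2: consonant
  'i' at position 3: vowel (running total: 1)
  'a' at position 4: vowel (running total: 2)
  'g' at position 5: consonant
  'h' at position 6: consonant
Total vowels: 2

2


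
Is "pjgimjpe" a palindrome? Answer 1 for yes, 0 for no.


Input: pjgimjpe
Reversed: epjmigjp
  Compare pos 0 ('p') with pos 7 ('e'): MISMATCH
  Compare pos 1 ('j') with pos 6 ('p'): MISMATCH
  Compare pos 2 ('g') with pos 5 ('j'): MISMATCH
  Compare pos 3 ('i') with pos 4 ('m'): MISMATCH
Result: not a palindrome

0


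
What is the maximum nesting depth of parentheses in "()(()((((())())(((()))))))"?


Input: "()(()((((())())(((()))))))"
Tracking depth:
  Position 0 '(': depth becomes 1
  Position 1 ')': depth becomes 0
  Position 2 '(': depth becomes 1
  Position 3 '(': depth becomes 2
  Position 4 ')': depth becomes 1
  Position 5 '(': depth becomes 2
  Position 6 '(': depth becomes 3
  Position 7 '(': depth becomes 4
  Position 8 '(': depth becomes 5
  Position 9 '(': depth becomes 6
  Position 10 ')': depth becomes 5
  Position 11 ')': depth becomes 4
  Position 12 '(': depth becomes 5
  Position 13 ')': depth becomes 4
  Position 14 ')': depth becomes 3
  Position 15 '(': depth becomes 4
  Position 16 '(': depth becomes 5
  Position 17 '(': depth becomes 6
  Position 18 '(': depth becomes 7
  Position 19 ')': depth becomes 6
  Position 20 ')': depth becomes 5
  Position 21 ')': depth becomes 4
  Position 22 ')': depth becomes 3
  Position 23 ')': depth becomes 2
  Position 24 ')': depth becomes 1
  Position 25 ')': depth becomes 0
Maximum depth reached: 7

7
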